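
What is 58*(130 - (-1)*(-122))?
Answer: 464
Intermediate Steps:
58*(130 - (-1)*(-122)) = 58*(130 - 1*122) = 58*(130 - 122) = 58*8 = 464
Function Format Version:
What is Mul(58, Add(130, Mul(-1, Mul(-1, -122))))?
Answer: 464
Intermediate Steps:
Mul(58, Add(130, Mul(-1, Mul(-1, -122)))) = Mul(58, Add(130, Mul(-1, 122))) = Mul(58, Add(130, -122)) = Mul(58, 8) = 464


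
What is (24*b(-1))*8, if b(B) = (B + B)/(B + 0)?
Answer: 384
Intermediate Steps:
b(B) = 2 (b(B) = (2*B)/B = 2)
(24*b(-1))*8 = (24*2)*8 = 48*8 = 384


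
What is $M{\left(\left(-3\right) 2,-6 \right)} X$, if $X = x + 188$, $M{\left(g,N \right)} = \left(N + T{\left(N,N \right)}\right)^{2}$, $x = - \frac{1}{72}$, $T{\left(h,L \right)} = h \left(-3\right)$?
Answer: $27070$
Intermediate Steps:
$T{\left(h,L \right)} = - 3 h$
$x = - \frac{1}{72}$ ($x = \left(-1\right) \frac{1}{72} = - \frac{1}{72} \approx -0.013889$)
$M{\left(g,N \right)} = 4 N^{2}$ ($M{\left(g,N \right)} = \left(N - 3 N\right)^{2} = \left(- 2 N\right)^{2} = 4 N^{2}$)
$X = \frac{13535}{72}$ ($X = - \frac{1}{72} + 188 = \frac{13535}{72} \approx 187.99$)
$M{\left(\left(-3\right) 2,-6 \right)} X = 4 \left(-6\right)^{2} \cdot \frac{13535}{72} = 4 \cdot 36 \cdot \frac{13535}{72} = 144 \cdot \frac{13535}{72} = 27070$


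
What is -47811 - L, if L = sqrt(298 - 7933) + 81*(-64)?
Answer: -42627 - I*sqrt(7635) ≈ -42627.0 - 87.379*I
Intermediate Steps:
L = -5184 + I*sqrt(7635) (L = sqrt(-7635) - 5184 = I*sqrt(7635) - 5184 = -5184 + I*sqrt(7635) ≈ -5184.0 + 87.379*I)
-47811 - L = -47811 - (-5184 + I*sqrt(7635)) = -47811 + (5184 - I*sqrt(7635)) = -42627 - I*sqrt(7635)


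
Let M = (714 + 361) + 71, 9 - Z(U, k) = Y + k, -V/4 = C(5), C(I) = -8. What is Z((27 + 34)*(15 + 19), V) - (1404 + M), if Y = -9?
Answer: -2564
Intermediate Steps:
V = 32 (V = -4*(-8) = 32)
Z(U, k) = 18 - k (Z(U, k) = 9 - (-9 + k) = 9 + (9 - k) = 18 - k)
M = 1146 (M = 1075 + 71 = 1146)
Z((27 + 34)*(15 + 19), V) - (1404 + M) = (18 - 1*32) - (1404 + 1146) = (18 - 32) - 1*2550 = -14 - 2550 = -2564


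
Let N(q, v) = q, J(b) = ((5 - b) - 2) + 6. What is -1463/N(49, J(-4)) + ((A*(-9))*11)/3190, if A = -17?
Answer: -59539/2030 ≈ -29.330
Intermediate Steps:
J(b) = 9 - b (J(b) = (3 - b) + 6 = 9 - b)
-1463/N(49, J(-4)) + ((A*(-9))*11)/3190 = -1463/49 + (-17*(-9)*11)/3190 = -1463*1/49 + (153*11)*(1/3190) = -209/7 + 1683*(1/3190) = -209/7 + 153/290 = -59539/2030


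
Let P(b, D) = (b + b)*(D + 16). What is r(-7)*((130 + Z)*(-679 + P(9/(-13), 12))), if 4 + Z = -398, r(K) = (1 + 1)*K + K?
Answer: -53298672/13 ≈ -4.0999e+6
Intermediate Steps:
r(K) = 3*K (r(K) = 2*K + K = 3*K)
P(b, D) = 2*b*(16 + D) (P(b, D) = (2*b)*(16 + D) = 2*b*(16 + D))
Z = -402 (Z = -4 - 398 = -402)
r(-7)*((130 + Z)*(-679 + P(9/(-13), 12))) = (3*(-7))*((130 - 402)*(-679 + 2*(9/(-13))*(16 + 12))) = -(-5712)*(-679 + 2*(9*(-1/13))*28) = -(-5712)*(-679 + 2*(-9/13)*28) = -(-5712)*(-679 - 504/13) = -(-5712)*(-9331)/13 = -21*2538032/13 = -53298672/13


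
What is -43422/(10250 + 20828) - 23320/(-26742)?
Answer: -109113041/207771969 ≈ -0.52516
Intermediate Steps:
-43422/(10250 + 20828) - 23320/(-26742) = -43422/31078 - 23320*(-1/26742) = -43422*1/31078 + 11660/13371 = -21711/15539 + 11660/13371 = -109113041/207771969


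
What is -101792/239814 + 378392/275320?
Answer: 3919895353/4126599405 ≈ 0.94991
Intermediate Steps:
-101792/239814 + 378392/275320 = -101792*1/239814 + 378392*(1/275320) = -50896/119907 + 47299/34415 = 3919895353/4126599405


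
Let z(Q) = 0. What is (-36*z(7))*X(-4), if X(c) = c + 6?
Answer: 0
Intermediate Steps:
X(c) = 6 + c
(-36*z(7))*X(-4) = (-36*0)*(6 - 4) = 0*2 = 0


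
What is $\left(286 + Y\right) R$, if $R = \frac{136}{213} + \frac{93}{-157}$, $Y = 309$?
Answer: $\frac{918085}{33441} \approx 27.454$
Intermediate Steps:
$R = \frac{1543}{33441}$ ($R = 136 \cdot \frac{1}{213} + 93 \left(- \frac{1}{157}\right) = \frac{136}{213} - \frac{93}{157} = \frac{1543}{33441} \approx 0.046141$)
$\left(286 + Y\right) R = \left(286 + 309\right) \frac{1543}{33441} = 595 \cdot \frac{1543}{33441} = \frac{918085}{33441}$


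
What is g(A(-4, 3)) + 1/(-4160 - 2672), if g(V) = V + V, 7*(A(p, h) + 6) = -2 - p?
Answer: -78081/6832 ≈ -11.429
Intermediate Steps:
A(p, h) = -44/7 - p/7 (A(p, h) = -6 + (-2 - p)/7 = -6 + (-2/7 - p/7) = -44/7 - p/7)
g(V) = 2*V
g(A(-4, 3)) + 1/(-4160 - 2672) = 2*(-44/7 - ⅐*(-4)) + 1/(-4160 - 2672) = 2*(-44/7 + 4/7) + 1/(-6832) = 2*(-40/7) - 1/6832 = -80/7 - 1/6832 = -78081/6832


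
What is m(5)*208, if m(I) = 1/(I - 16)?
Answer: -208/11 ≈ -18.909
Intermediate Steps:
m(I) = 1/(-16 + I)
m(5)*208 = 208/(-16 + 5) = 208/(-11) = -1/11*208 = -208/11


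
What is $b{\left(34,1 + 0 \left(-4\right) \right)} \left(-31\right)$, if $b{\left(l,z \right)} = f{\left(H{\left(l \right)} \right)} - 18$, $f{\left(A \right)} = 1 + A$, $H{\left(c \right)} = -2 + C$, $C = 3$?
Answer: $496$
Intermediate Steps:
$H{\left(c \right)} = 1$ ($H{\left(c \right)} = -2 + 3 = 1$)
$b{\left(l,z \right)} = -16$ ($b{\left(l,z \right)} = \left(1 + 1\right) - 18 = 2 - 18 = -16$)
$b{\left(34,1 + 0 \left(-4\right) \right)} \left(-31\right) = \left(-16\right) \left(-31\right) = 496$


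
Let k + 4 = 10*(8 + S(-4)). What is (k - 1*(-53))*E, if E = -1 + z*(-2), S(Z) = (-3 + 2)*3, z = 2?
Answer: -495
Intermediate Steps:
S(Z) = -3 (S(Z) = -1*3 = -3)
k = 46 (k = -4 + 10*(8 - 3) = -4 + 10*5 = -4 + 50 = 46)
E = -5 (E = -1 + 2*(-2) = -1 - 4 = -5)
(k - 1*(-53))*E = (46 - 1*(-53))*(-5) = (46 + 53)*(-5) = 99*(-5) = -495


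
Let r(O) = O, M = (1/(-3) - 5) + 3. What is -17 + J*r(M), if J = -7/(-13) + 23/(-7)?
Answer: -413/39 ≈ -10.590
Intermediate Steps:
J = -250/91 (J = -7*(-1/13) + 23*(-⅐) = 7/13 - 23/7 = -250/91 ≈ -2.7473)
M = -7/3 (M = (-⅓ - 5) + 3 = -16/3 + 3 = -7/3 ≈ -2.3333)
-17 + J*r(M) = -17 - 250/91*(-7/3) = -17 + 250/39 = -413/39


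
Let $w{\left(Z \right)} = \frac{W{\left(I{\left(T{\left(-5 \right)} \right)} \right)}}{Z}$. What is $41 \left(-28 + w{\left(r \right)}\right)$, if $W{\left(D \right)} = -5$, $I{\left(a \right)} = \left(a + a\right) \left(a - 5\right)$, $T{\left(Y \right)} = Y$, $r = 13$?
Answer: $- \frac{15129}{13} \approx -1163.8$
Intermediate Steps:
$I{\left(a \right)} = 2 a \left(-5 + a\right)$
$w{\left(Z \right)} = - \frac{5}{Z}$
$41 \left(-28 + w{\left(r \right)}\right) = 41 \left(-28 - \frac{5}{13}\right) = 41 \left(- \frac{369}{13}\right) = - \frac{15129}{13}$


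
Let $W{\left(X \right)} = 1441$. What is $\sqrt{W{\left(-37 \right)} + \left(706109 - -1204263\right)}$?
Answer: $\sqrt{1911813} \approx 1382.7$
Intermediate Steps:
$\sqrt{W{\left(-37 \right)} + \left(706109 - -1204263\right)} = \sqrt{1441 + \left(706109 - -1204263\right)} = \sqrt{1441 + \left(706109 + 1204263\right)} = \sqrt{1441 + 1910372} = \sqrt{1911813}$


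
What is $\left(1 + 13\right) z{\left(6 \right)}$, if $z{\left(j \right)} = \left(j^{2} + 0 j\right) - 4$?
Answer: $448$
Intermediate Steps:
$z{\left(j \right)} = -4 + j^{2}$ ($z{\left(j \right)} = \left(j^{2} + 0\right) - 4 = j^{2} - 4 = -4 + j^{2}$)
$\left(1 + 13\right) z{\left(6 \right)} = \left(1 + 13\right) \left(-4 + 6^{2}\right) = 14 \left(-4 + 36\right) = 14 \cdot 32 = 448$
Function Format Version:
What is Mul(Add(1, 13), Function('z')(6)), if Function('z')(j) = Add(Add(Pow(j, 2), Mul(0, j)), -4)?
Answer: 448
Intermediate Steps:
Function('z')(j) = Add(-4, Pow(j, 2)) (Function('z')(j) = Add(Add(Pow(j, 2), 0), -4) = Add(Pow(j, 2), -4) = Add(-4, Pow(j, 2)))
Mul(Add(1, 13), Function('z')(6)) = Mul(Add(1, 13), Add(-4, Pow(6, 2))) = Mul(14, Add(-4, 36)) = Mul(14, 32) = 448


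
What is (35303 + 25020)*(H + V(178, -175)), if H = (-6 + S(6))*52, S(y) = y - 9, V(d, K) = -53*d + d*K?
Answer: -2476379796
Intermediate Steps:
V(d, K) = -53*d + K*d
S(y) = -9 + y
H = -468 (H = (-6 + (-9 + 6))*52 = (-6 - 3)*52 = -9*52 = -468)
(35303 + 25020)*(H + V(178, -175)) = (35303 + 25020)*(-468 + 178*(-53 - 175)) = 60323*(-468 + 178*(-228)) = 60323*(-468 - 40584) = 60323*(-41052) = -2476379796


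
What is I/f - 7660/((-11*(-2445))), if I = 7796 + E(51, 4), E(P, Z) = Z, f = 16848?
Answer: 17249/96822 ≈ 0.17815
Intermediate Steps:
I = 7800 (I = 7796 + 4 = 7800)
I/f - 7660/((-11*(-2445))) = 7800/16848 - 7660/((-11*(-2445))) = 7800*(1/16848) - 7660/26895 = 25/54 - 7660*1/26895 = 25/54 - 1532/5379 = 17249/96822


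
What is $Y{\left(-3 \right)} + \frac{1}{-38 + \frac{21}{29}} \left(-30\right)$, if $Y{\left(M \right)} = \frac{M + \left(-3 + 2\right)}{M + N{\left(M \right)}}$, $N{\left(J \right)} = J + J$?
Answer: $\frac{12154}{9729} \approx 1.2493$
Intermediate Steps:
$N{\left(J \right)} = 2 J$
$Y{\left(M \right)} = \frac{-1 + M}{3 M}$ ($Y{\left(M \right)} = \frac{M + \left(-3 + 2\right)}{M + 2 M} = \frac{M - 1}{3 M} = \left(-1 + M\right) \frac{1}{3 M} = \frac{-1 + M}{3 M}$)
$Y{\left(-3 \right)} + \frac{1}{-38 + \frac{21}{29}} \left(-30\right) = \frac{-1 - 3}{3 \left(-3\right)} + \frac{1}{-38 + \frac{21}{29}} \left(-30\right) = \frac{1}{3} \left(- \frac{1}{3}\right) \left(-4\right) + \frac{1}{-38 + 21 \cdot \frac{1}{29}} \left(-30\right) = \frac{4}{9} + \frac{1}{-38 + \frac{21}{29}} \left(-30\right) = \frac{4}{9} + \frac{1}{- \frac{1081}{29}} \left(-30\right) = \frac{4}{9} - - \frac{870}{1081} = \frac{4}{9} + \frac{870}{1081} = \frac{12154}{9729}$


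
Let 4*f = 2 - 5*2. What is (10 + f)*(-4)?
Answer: -32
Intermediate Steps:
f = -2 (f = (2 - 5*2)/4 = (2 - 1*10)/4 = (2 - 10)/4 = (¼)*(-8) = -2)
(10 + f)*(-4) = (10 - 2)*(-4) = 8*(-4) = -32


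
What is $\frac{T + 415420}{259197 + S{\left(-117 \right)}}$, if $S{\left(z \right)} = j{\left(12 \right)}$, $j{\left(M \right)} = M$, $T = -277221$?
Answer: $\frac{138199}{259209} \approx 0.53316$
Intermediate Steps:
$S{\left(z \right)} = 12$
$\frac{T + 415420}{259197 + S{\left(-117 \right)}} = \frac{-277221 + 415420}{259197 + 12} = \frac{138199}{259209}$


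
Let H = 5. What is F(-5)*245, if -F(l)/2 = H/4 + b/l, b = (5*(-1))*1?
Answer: -2205/2 ≈ -1102.5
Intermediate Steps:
b = -5 (b = -5*1 = -5)
F(l) = -5/2 + 10/l (F(l) = -2*(5/4 - 5/l) = -5/2 + 10/l)
F(-5)*245 = (-5/2 + 10/(-5))*245 = (-5/2 + 10*(-⅕))*245 = (-5/2 - 2)*245 = -9/2*245 = -2205/2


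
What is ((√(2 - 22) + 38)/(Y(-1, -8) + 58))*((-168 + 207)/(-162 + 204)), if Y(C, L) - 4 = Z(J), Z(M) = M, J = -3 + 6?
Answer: 19/35 + I*√5/35 ≈ 0.54286 + 0.063888*I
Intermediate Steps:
J = 3
Y(C, L) = 7 (Y(C, L) = 4 + 3 = 7)
((√(2 - 22) + 38)/(Y(-1, -8) + 58))*((-168 + 207)/(-162 + 204)) = ((√(2 - 22) + 38)/(7 + 58))*((-168 + 207)/(-162 + 204)) = ((√(-20) + 38)/65)*(39/42) = ((2*I*√5 + 38)*(1/65))*(39*(1/42)) = ((38 + 2*I*√5)*(1/65))*(13/14) = (38/65 + 2*I*√5/65)*(13/14) = 19/35 + I*√5/35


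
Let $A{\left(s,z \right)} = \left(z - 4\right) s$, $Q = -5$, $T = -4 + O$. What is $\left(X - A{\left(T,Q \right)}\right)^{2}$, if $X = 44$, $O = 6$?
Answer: $3844$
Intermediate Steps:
$T = 2$ ($T = -4 + 6 = 2$)
$A{\left(s,z \right)} = s \left(-4 + z\right)$ ($A{\left(s,z \right)} = \left(-4 + z\right) s = s \left(-4 + z\right)$)
$\left(X - A{\left(T,Q \right)}\right)^{2} = \left(44 - 2 \left(-4 - 5\right)\right)^{2} = \left(44 - 2 \left(-9\right)\right)^{2} = \left(44 - -18\right)^{2} = \left(44 + 18\right)^{2} = 62^{2} = 3844$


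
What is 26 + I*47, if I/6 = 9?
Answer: 2564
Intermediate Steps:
I = 54 (I = 6*9 = 54)
26 + I*47 = 26 + 54*47 = 26 + 2538 = 2564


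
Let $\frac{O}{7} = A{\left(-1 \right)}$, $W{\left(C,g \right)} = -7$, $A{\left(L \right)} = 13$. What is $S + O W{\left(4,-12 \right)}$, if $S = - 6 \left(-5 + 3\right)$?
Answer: $-625$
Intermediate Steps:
$O = 91$ ($O = 7 \cdot 13 = 91$)
$S = 12$ ($S = \left(-6\right) \left(-2\right) = 12$)
$S + O W{\left(4,-12 \right)} = 12 + 91 \left(-7\right) = 12 - 637 = -625$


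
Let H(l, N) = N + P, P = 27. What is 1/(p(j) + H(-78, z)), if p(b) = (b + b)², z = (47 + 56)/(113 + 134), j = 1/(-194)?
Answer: 2324023/63717995 ≈ 0.036474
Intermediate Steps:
j = -1/194 ≈ -0.0051546
z = 103/247 ≈ 0.41700
H(l, N) = 27 + N (H(l, N) = N + 27 = 27 + N)
p(b) = 4*b² (p(b) = (2*b)² = 4*b²)
1/(p(j) + H(-78, z)) = 1/(4*(-1/194)² + (27 + 103/247)) = 1/(4*(1/37636) + 6772/247) = 1/(1/9409 + 6772/247) = 1/(63717995/2324023) = 2324023/63717995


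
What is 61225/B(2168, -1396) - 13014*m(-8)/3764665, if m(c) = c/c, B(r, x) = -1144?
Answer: -230506502641/4306776760 ≈ -53.522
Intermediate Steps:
m(c) = 1
61225/B(2168, -1396) - 13014*m(-8)/3764665 = 61225/(-1144) - 13014*1/3764665 = 61225*(-1/1144) - 13014*1/3764665 = -61225/1144 - 13014/3764665 = -230506502641/4306776760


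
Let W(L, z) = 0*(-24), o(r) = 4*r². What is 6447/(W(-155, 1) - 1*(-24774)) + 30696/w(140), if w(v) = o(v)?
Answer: 26373073/40464200 ≈ 0.65176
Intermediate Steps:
W(L, z) = 0
w(v) = 4*v²
6447/(W(-155, 1) - 1*(-24774)) + 30696/w(140) = 6447/(0 - 1*(-24774)) + 30696/((4*140²)) = 6447/(0 + 24774) + 30696/((4*19600)) = 6447/24774 + 30696/78400 = 6447*(1/24774) + 30696*(1/78400) = 2149/8258 + 3837/9800 = 26373073/40464200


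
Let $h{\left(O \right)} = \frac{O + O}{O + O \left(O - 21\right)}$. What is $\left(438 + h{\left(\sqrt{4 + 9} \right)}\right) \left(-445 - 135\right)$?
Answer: $- \frac{98290280}{387} + \frac{1160 \sqrt{13}}{387} \approx -2.5397 \cdot 10^{5}$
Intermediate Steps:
$h{\left(O \right)} = \frac{2 O}{O + O \left(-21 + O\right)}$
$\left(438 + h{\left(\sqrt{4 + 9} \right)}\right) \left(-445 - 135\right) = \left(438 + \frac{2}{-20 + \sqrt{4 + 9}}\right) \left(-445 - 135\right) = \left(438 + \frac{2}{-20 + \sqrt{13}}\right) \left(-580\right) = -254040 - \frac{1160}{-20 + \sqrt{13}}$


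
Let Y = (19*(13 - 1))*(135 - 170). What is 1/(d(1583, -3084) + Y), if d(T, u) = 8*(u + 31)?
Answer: -1/32404 ≈ -3.0860e-5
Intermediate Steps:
d(T, u) = 248 + 8*u (d(T, u) = 8*(31 + u) = 248 + 8*u)
Y = -7980 (Y = (19*12)*(-35) = 228*(-35) = -7980)
1/(d(1583, -3084) + Y) = 1/((248 + 8*(-3084)) - 7980) = 1/((248 - 24672) - 7980) = 1/(-24424 - 7980) = 1/(-32404) = -1/32404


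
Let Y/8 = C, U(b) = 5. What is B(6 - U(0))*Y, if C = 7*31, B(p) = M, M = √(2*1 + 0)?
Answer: 1736*√2 ≈ 2455.1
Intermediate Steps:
M = √2 (M = √(2 + 0) = √2 ≈ 1.4142)
B(p) = √2
C = 217
Y = 1736 (Y = 8*217 = 1736)
B(6 - U(0))*Y = √2*1736 = 1736*√2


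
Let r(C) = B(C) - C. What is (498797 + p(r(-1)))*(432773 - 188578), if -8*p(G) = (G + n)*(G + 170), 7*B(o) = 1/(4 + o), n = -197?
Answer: 7738089952120/63 ≈ 1.2283e+11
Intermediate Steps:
B(o) = 1/(7*(4 + o))
r(C) = -C + 1/(7*(4 + C)) (r(C) = 1/(7*(4 + C)) - C = -C + 1/(7*(4 + C)))
p(G) = -(-197 + G)*(170 + G)/8 (p(G) = -(G - 197)*(G + 170)/8 = -(-197 + G)*(170 + G)/8)
(498797 + p(r(-1)))*(432773 - 188578) = (498797 + (16745/4 - (1/7 - 1*(-1)*(4 - 1))**2/(4 - 1)**2/8 + 27*((1/7 - 1*(-1)*(4 - 1))/(4 - 1))/8))*(432773 - 188578) = (498797 + (16745/4 - (1/7 - 1*(-1)*3)**2/9/8 + 27*((1/7 - 1*(-1)*3)/3)/8))*244195 = (498797 + (16745/4 - (1/7 + 3)**2/9/8 + 27*((1/7 + 3)/3)/8))*244195 = (498797 + (16745/4 - ((1/3)*(22/7))**2/8 + 27*((1/3)*(22/7))/8))*244195 = (498797 + (16745/4 - (22/21)**2/8 + (27/8)*(22/21)))*244195 = (498797 + (16745/4 - 1/8*484/441 + 99/28))*244195 = (498797 + (16745/4 - 121/882 + 99/28))*244195 = (498797 + 1847635/441)*244195 = (221817112/441)*244195 = 7738089952120/63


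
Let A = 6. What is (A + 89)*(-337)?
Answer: -32015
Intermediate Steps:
(A + 89)*(-337) = (6 + 89)*(-337) = 95*(-337) = -32015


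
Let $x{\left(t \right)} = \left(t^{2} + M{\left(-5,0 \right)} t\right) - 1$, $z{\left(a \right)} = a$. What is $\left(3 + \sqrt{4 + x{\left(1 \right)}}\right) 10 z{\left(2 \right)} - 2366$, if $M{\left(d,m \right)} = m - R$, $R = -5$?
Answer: $-2246$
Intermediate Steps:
$M{\left(d,m \right)} = 5 + m$ ($M{\left(d,m \right)} = m - -5 = m + 5 = 5 + m$)
$x{\left(t \right)} = -1 + t^{2} + 5 t$ ($x{\left(t \right)} = \left(t^{2} + \left(5 + 0\right) t\right) - 1 = \left(t^{2} + 5 t\right) - 1 = -1 + t^{2} + 5 t$)
$\left(3 + \sqrt{4 + x{\left(1 \right)}}\right) 10 z{\left(2 \right)} - 2366 = \left(3 + \sqrt{4 + \left(-1 + 1^{2} + 5 \cdot 1\right)}\right) 10 \cdot 2 - 2366 = \left(3 + \sqrt{4 + \left(-1 + 1 + 5\right)}\right) 10 \cdot 2 - 2366 = \left(3 + \sqrt{4 + 5}\right) 10 \cdot 2 - 2366 = \left(3 + \sqrt{9}\right) 10 \cdot 2 - 2366 = \left(3 + 3\right) 10 \cdot 2 - 2366 = 6 \cdot 10 \cdot 2 - 2366 = 60 \cdot 2 - 2366 = 120 - 2366 = -2246$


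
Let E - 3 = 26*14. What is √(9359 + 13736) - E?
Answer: -367 + √23095 ≈ -215.03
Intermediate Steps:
E = 367 (E = 3 + 26*14 = 3 + 364 = 367)
√(9359 + 13736) - E = √(9359 + 13736) - 1*367 = √23095 - 367 = -367 + √23095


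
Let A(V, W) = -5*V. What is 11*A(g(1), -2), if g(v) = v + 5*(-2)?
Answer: 495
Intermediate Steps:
g(v) = -10 + v (g(v) = v - 10 = -10 + v)
11*A(g(1), -2) = 11*(-5*(-10 + 1)) = 11*(-5*(-9)) = 11*45 = 495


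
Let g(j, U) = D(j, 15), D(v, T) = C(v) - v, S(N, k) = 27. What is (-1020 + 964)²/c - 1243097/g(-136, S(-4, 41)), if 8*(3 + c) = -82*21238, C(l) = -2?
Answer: -541226627793/58341590 ≈ -9276.9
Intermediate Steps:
c = -435385/2 (c = -3 + (-82*21238)/8 = -3 + (⅛)*(-1741516) = -3 - 435379/2 = -435385/2 ≈ -2.1769e+5)
D(v, T) = -2 - v
g(j, U) = -2 - j
(-1020 + 964)²/c - 1243097/g(-136, S(-4, 41)) = (-1020 + 964)²/(-435385/2) - 1243097/(-2 - 1*(-136)) = (-56)²*(-2/435385) - 1243097/(-2 + 136) = 3136*(-2/435385) - 1243097/134 = -6272/435385 - 1243097*1/134 = -6272/435385 - 1243097/134 = -541226627793/58341590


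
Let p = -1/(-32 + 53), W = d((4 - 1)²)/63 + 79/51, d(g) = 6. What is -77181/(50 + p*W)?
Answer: -578625957/374263 ≈ -1546.0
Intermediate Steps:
W = 587/357 (W = 6/63 + 79/51 = 6*(1/63) + 79*(1/51) = 2/21 + 79/51 = 587/357 ≈ 1.6443)
p = -1/21 ≈ -0.047619
-77181/(50 + p*W) = -77181/(50 - 1/21*587/357) = -77181/(50 - 587/7497) = -77181/374263/7497 = -77181*7497/374263 = -578625957/374263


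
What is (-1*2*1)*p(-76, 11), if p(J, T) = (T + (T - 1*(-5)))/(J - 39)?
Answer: 54/115 ≈ 0.46957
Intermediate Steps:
p(J, T) = (5 + 2*T)/(-39 + J) (p(J, T) = (T + (T + 5))/(-39 + J) = (T + (5 + T))/(-39 + J) = (5 + 2*T)/(-39 + J))
(-1*2*1)*p(-76, 11) = (-1*2*1)*((5 + 2*11)/(-39 - 76)) = (-2*1)*((5 + 22)/(-115)) = -(-2)*27/115 = -2*(-27/115) = 54/115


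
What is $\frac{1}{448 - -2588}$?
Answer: $\frac{1}{3036} \approx 0.00032938$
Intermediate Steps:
$\frac{1}{448 - -2588} = \frac{1}{448 + 2588} = \frac{1}{3036}$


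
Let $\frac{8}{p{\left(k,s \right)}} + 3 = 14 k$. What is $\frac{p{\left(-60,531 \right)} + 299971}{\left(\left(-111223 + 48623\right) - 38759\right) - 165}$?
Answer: $- \frac{252875545}{85584732} \approx -2.9547$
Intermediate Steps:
$p{\left(k,s \right)} = \frac{8}{-3 + 14 k}$
$\frac{p{\left(-60,531 \right)} + 299971}{\left(\left(-111223 + 48623\right) - 38759\right) - 165} = \frac{\frac{8}{-3 + 14 \left(-60\right)} + 299971}{\left(\left(-111223 + 48623\right) - 38759\right) - 165} = \frac{\frac{8}{-3 - 840} + 299971}{\left(-62600 - 38759\right) - 165} = \frac{\frac{8}{-843} + 299971}{-101359 - 165} = \frac{8 \left(- \frac{1}{843}\right) + 299971}{-101524} = \left(- \frac{8}{843} + 299971\right) \left(- \frac{1}{101524}\right) = \frac{252875545}{843} \left(- \frac{1}{101524}\right) = - \frac{252875545}{85584732}$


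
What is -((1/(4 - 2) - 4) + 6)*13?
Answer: -65/2 ≈ -32.500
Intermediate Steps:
-((1/(4 - 2) - 4) + 6)*13 = -((1/2 - 4) + 6)*13 = -(-7/2 + 6)*13 = -1*5/2*13 = -5/2*13 = -65/2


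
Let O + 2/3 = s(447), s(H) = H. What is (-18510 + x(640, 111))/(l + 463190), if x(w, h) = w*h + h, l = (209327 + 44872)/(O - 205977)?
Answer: 32458019472/285598485883 ≈ 0.11365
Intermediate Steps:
O = 1339/3 (O = -⅔ + 447 = 1339/3 ≈ 446.33)
l = -762597/616592 (l = (209327 + 44872)/(1339/3 - 205977) = 254199/(-616592/3) = 254199*(-3/616592) = -762597/616592 ≈ -1.2368)
x(w, h) = h + h*w (x(w, h) = h*w + h = h + h*w)
(-18510 + x(640, 111))/(l + 463190) = (-18510 + 111*(1 + 640))/(-762597/616592 + 463190) = (-18510 + 111*641)/(285598485883/616592) = (-18510 + 71151)*(616592/285598485883) = 52641*(616592/285598485883) = 32458019472/285598485883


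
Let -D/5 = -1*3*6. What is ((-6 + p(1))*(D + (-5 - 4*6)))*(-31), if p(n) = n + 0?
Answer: 9455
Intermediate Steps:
p(n) = n
D = 90 (D = -5*(-1*3)*6 = -(-15)*6 = -5*(-18) = 90)
((-6 + p(1))*(D + (-5 - 4*6)))*(-31) = ((-6 + 1)*(90 + (-5 - 4*6)))*(-31) = -5*(90 + (-5 - 24))*(-31) = -5*(90 - 29)*(-31) = -5*61*(-31) = -305*(-31) = 9455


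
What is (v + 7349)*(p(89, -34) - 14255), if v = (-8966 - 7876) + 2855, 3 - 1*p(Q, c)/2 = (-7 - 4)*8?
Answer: 93416574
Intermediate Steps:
p(Q, c) = 182 (p(Q, c) = 6 - 2*(-7 - 4)*8 = 6 - (-22)*8 = 6 - 2*(-88) = 6 + 176 = 182)
v = -13987 (v = -16842 + 2855 = -13987)
(v + 7349)*(p(89, -34) - 14255) = (-13987 + 7349)*(182 - 14255) = -6638*(-14073) = 93416574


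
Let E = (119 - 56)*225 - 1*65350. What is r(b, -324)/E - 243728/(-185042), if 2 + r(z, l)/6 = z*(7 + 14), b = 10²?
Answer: 5071735852/4734762175 ≈ 1.0712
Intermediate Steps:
b = 100
r(z, l) = -12 + 126*z (r(z, l) = -12 + 6*(z*(7 + 14)) = -12 + 6*(z*21) = -12 + 6*(21*z) = -12 + 126*z)
E = -51175 (E = 63*225 - 65350 = 14175 - 65350 = -51175)
r(b, -324)/E - 243728/(-185042) = (-12 + 126*100)/(-51175) - 243728/(-185042) = (-12 + 12600)*(-1/51175) - 243728*(-1/185042) = 12588*(-1/51175) + 121864/92521 = -12588/51175 + 121864/92521 = 5071735852/4734762175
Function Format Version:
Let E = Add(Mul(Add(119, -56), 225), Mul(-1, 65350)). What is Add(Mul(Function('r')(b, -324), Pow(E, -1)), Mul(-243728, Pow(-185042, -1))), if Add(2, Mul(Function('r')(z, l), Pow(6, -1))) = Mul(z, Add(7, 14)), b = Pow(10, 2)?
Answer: Rational(5071735852, 4734762175) ≈ 1.0712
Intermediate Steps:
b = 100
Function('r')(z, l) = Add(-12, Mul(126, z)) (Function('r')(z, l) = Add(-12, Mul(6, Mul(z, Add(7, 14)))) = Add(-12, Mul(6, Mul(z, 21))) = Add(-12, Mul(6, Mul(21, z))) = Add(-12, Mul(126, z)))
E = -51175 (E = Add(Mul(63, 225), -65350) = Add(14175, -65350) = -51175)
Add(Mul(Function('r')(b, -324), Pow(E, -1)), Mul(-243728, Pow(-185042, -1))) = Add(Mul(Add(-12, Mul(126, 100)), Pow(-51175, -1)), Mul(-243728, Pow(-185042, -1))) = Add(Mul(Add(-12, 12600), Rational(-1, 51175)), Mul(-243728, Rational(-1, 185042))) = Add(Mul(12588, Rational(-1, 51175)), Rational(121864, 92521)) = Add(Rational(-12588, 51175), Rational(121864, 92521)) = Rational(5071735852, 4734762175)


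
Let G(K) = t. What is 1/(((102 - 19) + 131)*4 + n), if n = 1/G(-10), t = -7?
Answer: 7/5991 ≈ 0.0011684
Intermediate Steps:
G(K) = -7
n = -⅐ (n = 1/(-7) = -⅐ ≈ -0.14286)
1/(((102 - 19) + 131)*4 + n) = 1/(((102 - 19) + 131)*4 - ⅐) = 1/((83 + 131)*4 - ⅐) = 1/(214*4 - ⅐) = 1/(856 - ⅐) = 1/(5991/7) = 7/5991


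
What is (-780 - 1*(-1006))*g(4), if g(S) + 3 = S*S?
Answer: 2938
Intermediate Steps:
g(S) = -3 + S² (g(S) = -3 + S*S = -3 + S²)
(-780 - 1*(-1006))*g(4) = (-780 - 1*(-1006))*(-3 + 4²) = (-780 + 1006)*(-3 + 16) = 226*13 = 2938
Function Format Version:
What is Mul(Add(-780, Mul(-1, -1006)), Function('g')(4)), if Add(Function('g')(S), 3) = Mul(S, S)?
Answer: 2938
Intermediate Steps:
Function('g')(S) = Add(-3, Pow(S, 2)) (Function('g')(S) = Add(-3, Mul(S, S)) = Add(-3, Pow(S, 2)))
Mul(Add(-780, Mul(-1, -1006)), Function('g')(4)) = Mul(Add(-780, Mul(-1, -1006)), Add(-3, Pow(4, 2))) = Mul(Add(-780, 1006), Add(-3, 16)) = Mul(226, 13) = 2938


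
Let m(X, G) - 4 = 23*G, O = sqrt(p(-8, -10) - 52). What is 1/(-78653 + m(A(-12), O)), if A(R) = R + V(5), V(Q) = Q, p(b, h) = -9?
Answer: -78649/6185697470 - 23*I*sqrt(61)/6185697470 ≈ -1.2715e-5 - 2.9041e-8*I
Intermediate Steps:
O = I*sqrt(61) (O = sqrt(-9 - 52) = sqrt(-61) = I*sqrt(61) ≈ 7.8102*I)
A(R) = 5 + R (A(R) = R + 5 = 5 + R)
m(X, G) = 4 + 23*G
1/(-78653 + m(A(-12), O)) = 1/(-78653 + (4 + 23*(I*sqrt(61)))) = 1/(-78653 + (4 + 23*I*sqrt(61))) = 1/(-78649 + 23*I*sqrt(61))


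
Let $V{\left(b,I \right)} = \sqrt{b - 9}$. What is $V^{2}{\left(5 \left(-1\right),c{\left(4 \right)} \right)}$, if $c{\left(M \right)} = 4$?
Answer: $-14$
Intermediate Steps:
$V{\left(b,I \right)} = \sqrt{-9 + b}$
$V^{2}{\left(5 \left(-1\right),c{\left(4 \right)} \right)} = \left(\sqrt{-9 + 5 \left(-1\right)}\right)^{2} = \left(\sqrt{-9 - 5}\right)^{2} = \left(\sqrt{-14}\right)^{2} = \left(i \sqrt{14}\right)^{2} = -14$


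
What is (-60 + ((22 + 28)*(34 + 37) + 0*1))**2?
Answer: 12180100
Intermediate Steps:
(-60 + ((22 + 28)*(34 + 37) + 0*1))**2 = (-60 + (50*71 + 0))**2 = (-60 + (3550 + 0))**2 = (-60 + 3550)**2 = 3490**2 = 12180100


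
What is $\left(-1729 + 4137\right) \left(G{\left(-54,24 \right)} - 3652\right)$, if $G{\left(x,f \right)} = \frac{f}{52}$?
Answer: $- \frac{114307760}{13} \approx -8.7929 \cdot 10^{6}$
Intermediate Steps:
$G{\left(x,f \right)} = \frac{f}{52}$ ($G{\left(x,f \right)} = f \frac{1}{52} = \frac{f}{52}$)
$\left(-1729 + 4137\right) \left(G{\left(-54,24 \right)} - 3652\right) = \left(-1729 + 4137\right) \left(\frac{1}{52} \cdot 24 - 3652\right) = 2408 \left(\frac{6}{13} - 3652\right) = 2408 \left(- \frac{47470}{13}\right) = - \frac{114307760}{13}$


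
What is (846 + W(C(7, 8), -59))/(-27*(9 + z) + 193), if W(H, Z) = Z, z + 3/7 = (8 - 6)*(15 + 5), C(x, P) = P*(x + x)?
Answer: -5509/7829 ≈ -0.70367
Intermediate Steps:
C(x, P) = 2*P*x (C(x, P) = P*(2*x) = 2*P*x)
z = 277/7 (z = -3/7 + (8 - 6)*(15 + 5) = -3/7 + 2*20 = -3/7 + 40 = 277/7 ≈ 39.571)
(846 + W(C(7, 8), -59))/(-27*(9 + z) + 193) = (846 - 59)/(-27*(9 + 277/7) + 193) = 787/(-27*340/7 + 193) = 787/(-9180/7 + 193) = 787/(-7829/7) = 787*(-7/7829) = -5509/7829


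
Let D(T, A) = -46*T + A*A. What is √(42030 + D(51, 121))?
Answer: 5*√2173 ≈ 233.08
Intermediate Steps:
D(T, A) = A² - 46*T (D(T, A) = -46*T + A² = A² - 46*T)
√(42030 + D(51, 121)) = √(42030 + (121² - 46*51)) = √(42030 + (14641 - 2346)) = √(42030 + 12295) = √54325 = 5*√2173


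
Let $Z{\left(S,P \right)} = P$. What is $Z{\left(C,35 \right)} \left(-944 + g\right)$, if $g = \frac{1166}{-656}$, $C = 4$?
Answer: $- \frac{10857525}{328} \approx -33102.0$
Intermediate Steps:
$g = - \frac{583}{328}$ ($g = 1166 \left(- \frac{1}{656}\right) = - \frac{583}{328} \approx -1.7774$)
$Z{\left(C,35 \right)} \left(-944 + g\right) = 35 \left(-944 - \frac{583}{328}\right) = 35 \left(- \frac{310215}{328}\right) = - \frac{10857525}{328}$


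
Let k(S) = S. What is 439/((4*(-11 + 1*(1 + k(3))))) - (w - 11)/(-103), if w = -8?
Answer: -45749/2884 ≈ -15.863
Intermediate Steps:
439/((4*(-11 + 1*(1 + k(3))))) - (w - 11)/(-103) = 439/((4*(-11 + 1*(1 + 3)))) - (-8 - 11)/(-103) = 439/((4*(-11 + 1*4))) - 1*(-19)*(-1/103) = 439/((4*(-11 + 4))) + 19*(-1/103) = 439/((4*(-7))) - 19/103 = 439/(-28) - 19/103 = 439*(-1/28) - 19/103 = -439/28 - 19/103 = -45749/2884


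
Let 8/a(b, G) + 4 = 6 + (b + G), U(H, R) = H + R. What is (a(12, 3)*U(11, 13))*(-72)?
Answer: -13824/17 ≈ -813.18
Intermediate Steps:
a(b, G) = 8/(2 + G + b) (a(b, G) = 8/(-4 + (6 + (b + G))) = 8/(-4 + (6 + (G + b))) = 8/(-4 + (6 + G + b)) = 8/(2 + G + b))
(a(12, 3)*U(11, 13))*(-72) = ((8/(2 + 3 + 12))*(11 + 13))*(-72) = ((8/17)*24)*(-72) = (192/17)*(-72) = -13824/17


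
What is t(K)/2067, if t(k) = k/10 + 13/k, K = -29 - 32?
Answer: -3851/1260870 ≈ -0.0030542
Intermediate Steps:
K = -61
t(k) = 13/k + k/10 (t(k) = k*(⅒) + 13/k = k/10 + 13/k = 13/k + k/10)
t(K)/2067 = (13/(-61) + (⅒)*(-61))/2067 = (13*(-1/61) - 61/10)*(1/2067) = (-13/61 - 61/10)*(1/2067) = -3851/610*1/2067 = -3851/1260870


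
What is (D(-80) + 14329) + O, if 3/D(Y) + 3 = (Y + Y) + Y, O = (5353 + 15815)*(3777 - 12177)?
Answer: -14401546552/81 ≈ -1.7780e+8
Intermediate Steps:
O = -177811200 (O = 21168*(-8400) = -177811200)
D(Y) = 3/(-3 + 3*Y) (D(Y) = 3/(-3 + ((Y + Y) + Y)) = 3/(-3 + (2*Y + Y)) = 3/(-3 + 3*Y))
(D(-80) + 14329) + O = (1/(-1 - 80) + 14329) - 177811200 = (1/(-81) + 14329) - 177811200 = (-1/81 + 14329) - 177811200 = 1160648/81 - 177811200 = -14401546552/81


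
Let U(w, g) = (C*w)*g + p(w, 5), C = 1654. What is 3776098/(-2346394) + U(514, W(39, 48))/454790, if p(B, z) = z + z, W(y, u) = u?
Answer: 23508284213198/266779131815 ≈ 88.119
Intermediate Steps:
p(B, z) = 2*z
U(w, g) = 10 + 1654*g*w (U(w, g) = (1654*w)*g + 2*5 = 1654*g*w + 10 = 10 + 1654*g*w)
3776098/(-2346394) + U(514, W(39, 48))/454790 = 3776098/(-2346394) + (10 + 1654*48*514)/454790 = 3776098*(-1/2346394) + (10 + 40807488)*(1/454790) = -1888049/1173197 + 40807498*(1/454790) = -1888049/1173197 + 20403749/227395 = 23508284213198/266779131815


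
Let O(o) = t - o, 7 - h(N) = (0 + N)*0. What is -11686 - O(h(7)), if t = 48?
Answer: -11727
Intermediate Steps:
h(N) = 7 (h(N) = 7 - (0 + N)*0 = 7 - N*0 = 7 - 1*0 = 7 + 0 = 7)
O(o) = 48 - o
-11686 - O(h(7)) = -11686 - (48 - 1*7) = -11686 - (48 - 7) = -11686 - 1*41 = -11686 - 41 = -11727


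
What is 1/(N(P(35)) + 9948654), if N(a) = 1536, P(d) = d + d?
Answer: 1/9950190 ≈ 1.0050e-7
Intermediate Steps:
P(d) = 2*d
1/(N(P(35)) + 9948654) = 1/(1536 + 9948654) = 1/9950190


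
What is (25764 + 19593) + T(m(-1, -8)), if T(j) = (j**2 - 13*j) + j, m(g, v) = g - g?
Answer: 45357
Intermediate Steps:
m(g, v) = 0
T(j) = j**2 - 12*j
(25764 + 19593) + T(m(-1, -8)) = (25764 + 19593) + 0*(-12 + 0) = 45357 + 0*(-12) = 45357 + 0 = 45357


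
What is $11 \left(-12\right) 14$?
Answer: $-1848$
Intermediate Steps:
$11 \left(-12\right) 14 = \left(-132\right) 14 = -1848$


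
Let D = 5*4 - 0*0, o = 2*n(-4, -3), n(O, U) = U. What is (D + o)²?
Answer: 196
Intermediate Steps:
o = -6 (o = 2*(-3) = -6)
D = 20 (D = 20 - 1*0 = 20 + 0 = 20)
(D + o)² = (20 - 6)² = 14² = 196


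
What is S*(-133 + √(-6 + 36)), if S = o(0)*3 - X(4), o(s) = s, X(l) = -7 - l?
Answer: -1463 + 11*√30 ≈ -1402.8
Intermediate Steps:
S = 11 (S = 0*3 - (-7 - 1*4) = 0 - (-7 - 4) = 0 - 1*(-11) = 0 + 11 = 11)
S*(-133 + √(-6 + 36)) = 11*(-133 + √(-6 + 36)) = 11*(-133 + √30) = -1463 + 11*√30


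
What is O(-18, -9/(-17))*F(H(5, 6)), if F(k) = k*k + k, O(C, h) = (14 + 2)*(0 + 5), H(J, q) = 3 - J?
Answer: 160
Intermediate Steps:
O(C, h) = 80 (O(C, h) = 16*5 = 80)
F(k) = k + k² (F(k) = k² + k = k + k²)
O(-18, -9/(-17))*F(H(5, 6)) = 80*((3 - 1*5)*(1 + (3 - 1*5))) = 80*((3 - 5)*(1 + (3 - 5))) = 80*(-2*(1 - 2)) = 80*(-2*(-1)) = 80*2 = 160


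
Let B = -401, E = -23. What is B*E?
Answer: 9223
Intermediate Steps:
B*E = -401*(-23) = 9223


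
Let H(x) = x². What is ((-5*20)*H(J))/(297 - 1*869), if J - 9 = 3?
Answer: 3600/143 ≈ 25.175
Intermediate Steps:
J = 12 (J = 9 + 3 = 12)
((-5*20)*H(J))/(297 - 1*869) = (-5*20*12²)/(297 - 1*869) = (-100*144)/(297 - 869) = -14400/(-572) = -14400*(-1/572) = 3600/143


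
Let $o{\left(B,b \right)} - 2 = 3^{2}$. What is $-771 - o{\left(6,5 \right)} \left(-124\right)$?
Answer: $593$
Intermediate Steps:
$o{\left(B,b \right)} = 11$ ($o{\left(B,b \right)} = 2 + 3^{2} = 2 + 9 = 11$)
$-771 - o{\left(6,5 \right)} \left(-124\right) = -771 - 11 \left(-124\right) = -771 - -1364 = -771 + 1364 = 593$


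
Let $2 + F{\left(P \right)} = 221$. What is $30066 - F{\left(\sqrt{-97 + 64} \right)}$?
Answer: $29847$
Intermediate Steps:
$F{\left(P \right)} = 219$ ($F{\left(P \right)} = -2 + 221 = 219$)
$30066 - F{\left(\sqrt{-97 + 64} \right)} = 30066 - 219 = 29847$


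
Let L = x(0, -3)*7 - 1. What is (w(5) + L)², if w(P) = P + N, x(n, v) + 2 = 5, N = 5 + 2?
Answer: 1024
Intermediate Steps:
N = 7
x(n, v) = 3 (x(n, v) = -2 + 5 = 3)
w(P) = 7 + P (w(P) = P + 7 = 7 + P)
L = 20 (L = 3*7 - 1 = 21 - 1 = 20)
(w(5) + L)² = ((7 + 5) + 20)² = (12 + 20)² = 32² = 1024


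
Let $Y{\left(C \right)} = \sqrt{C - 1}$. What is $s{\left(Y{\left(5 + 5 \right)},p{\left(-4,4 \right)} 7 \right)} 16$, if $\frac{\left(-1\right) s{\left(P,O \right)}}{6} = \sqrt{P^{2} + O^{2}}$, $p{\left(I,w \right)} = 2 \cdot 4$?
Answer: $- 96 \sqrt{3145} \approx -5383.7$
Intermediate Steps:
$Y{\left(C \right)} = \sqrt{-1 + C}$
$p{\left(I,w \right)} = 8$
$s{\left(P,O \right)} = - 6 \sqrt{O^{2} + P^{2}}$ ($s{\left(P,O \right)} = - 6 \sqrt{P^{2} + O^{2}} = - 6 \sqrt{O^{2} + P^{2}}$)
$s{\left(Y{\left(5 + 5 \right)},p{\left(-4,4 \right)} 7 \right)} 16 = - 6 \sqrt{\left(8 \cdot 7\right)^{2} + \left(\sqrt{-1 + \left(5 + 5\right)}\right)^{2}} \cdot 16 = - 6 \sqrt{56^{2} + \left(\sqrt{-1 + 10}\right)^{2}} \cdot 16 = - 6 \sqrt{3136 + \left(\sqrt{9}\right)^{2}} \cdot 16 = - 6 \sqrt{3136 + 3^{2}} \cdot 16 = - 6 \sqrt{3136 + 9} \cdot 16 = - 6 \sqrt{3145} \cdot 16 = - 96 \sqrt{3145}$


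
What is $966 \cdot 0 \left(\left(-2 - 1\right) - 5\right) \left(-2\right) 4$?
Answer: $0$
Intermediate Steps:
$966 \cdot 0 \left(\left(-2 - 1\right) - 5\right) \left(-2\right) 4 = 966 \cdot 0 \left(-3 - 5\right) \left(-2\right) 4 = 966 \cdot 0 \left(-8\right) \left(-2\right) 4 = 966 \cdot 0 \left(-2\right) 4 = 966 \cdot 0 \cdot 4 = 966 \cdot 0 = 0$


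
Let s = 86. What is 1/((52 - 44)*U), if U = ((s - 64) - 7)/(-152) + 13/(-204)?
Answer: -969/1259 ≈ -0.76966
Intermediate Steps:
U = -1259/7752 (U = ((86 - 64) - 7)/(-152) + 13/(-204) = (22 - 7)*(-1/152) + 13*(-1/204) = 15*(-1/152) - 13/204 = -15/152 - 13/204 = -1259/7752 ≈ -0.16241)
1/((52 - 44)*U) = 1/((52 - 44)*(-1259/7752)) = 1/(8*(-1259/7752)) = 1/(-1259/969) = -969/1259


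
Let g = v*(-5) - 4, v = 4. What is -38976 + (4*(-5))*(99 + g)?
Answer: -40476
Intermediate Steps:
g = -24 (g = 4*(-5) - 4 = -20 - 4 = -24)
-38976 + (4*(-5))*(99 + g) = -38976 + (4*(-5))*(99 - 24) = -38976 - 20*75 = -38976 - 1500 = -40476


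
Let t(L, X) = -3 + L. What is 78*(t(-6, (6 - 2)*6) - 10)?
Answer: -1482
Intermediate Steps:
78*(t(-6, (6 - 2)*6) - 10) = 78*((-3 - 6) - 10) = 78*(-9 - 10) = 78*(-19) = -1482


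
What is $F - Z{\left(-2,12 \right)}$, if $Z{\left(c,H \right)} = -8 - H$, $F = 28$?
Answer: $48$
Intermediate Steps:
$F - Z{\left(-2,12 \right)} = 28 - \left(-8 - 12\right) = 28 - -20 = 28 + 20 = 48$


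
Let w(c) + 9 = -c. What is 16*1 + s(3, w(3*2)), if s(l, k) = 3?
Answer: 19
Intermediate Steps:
w(c) = -9 - c
16*1 + s(3, w(3*2)) = 16*1 + 3 = 16 + 3 = 19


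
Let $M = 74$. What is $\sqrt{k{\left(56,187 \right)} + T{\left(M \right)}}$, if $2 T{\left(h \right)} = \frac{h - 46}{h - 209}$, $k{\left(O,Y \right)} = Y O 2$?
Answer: $\frac{\sqrt{42411390}}{45} \approx 144.72$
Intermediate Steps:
$k{\left(O,Y \right)} = 2 O Y$ ($k{\left(O,Y \right)} = O Y 2 = 2 O Y$)
$T{\left(h \right)} = \frac{-46 + h}{2 \left(-209 + h\right)}$ ($T{\left(h \right)} = \frac{\left(h - 46\right) \frac{1}{h - 209}}{2} = \frac{\left(-46 + h\right) \frac{1}{-209 + h}}{2} = \frac{\frac{1}{-209 + h} \left(-46 + h\right)}{2} = \frac{-46 + h}{2 \left(-209 + h\right)}$)
$\sqrt{k{\left(56,187 \right)} + T{\left(M \right)}} = \sqrt{2 \cdot 56 \cdot 187 + \frac{-46 + 74}{2 \left(-209 + 74\right)}} = \sqrt{20944 + \frac{1}{2} \frac{1}{-135} \cdot 28} = \sqrt{20944 + \frac{1}{2} \left(- \frac{1}{135}\right) 28} = \sqrt{20944 - \frac{14}{135}} = \sqrt{\frac{2827426}{135}} = \frac{\sqrt{42411390}}{45}$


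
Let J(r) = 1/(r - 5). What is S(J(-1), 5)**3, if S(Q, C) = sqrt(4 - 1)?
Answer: 3*sqrt(3) ≈ 5.1962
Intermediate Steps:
J(r) = 1/(-5 + r)
S(Q, C) = sqrt(3)
S(J(-1), 5)**3 = (sqrt(3))**3 = 3*sqrt(3)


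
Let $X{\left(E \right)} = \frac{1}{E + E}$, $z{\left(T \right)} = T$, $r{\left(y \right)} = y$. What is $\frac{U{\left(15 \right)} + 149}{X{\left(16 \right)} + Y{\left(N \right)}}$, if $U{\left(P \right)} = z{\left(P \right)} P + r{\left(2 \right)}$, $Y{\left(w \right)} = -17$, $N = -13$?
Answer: $- \frac{12032}{543} \approx -22.158$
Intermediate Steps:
$X{\left(E \right)} = \frac{1}{2 E}$
$U{\left(P \right)} = 2 + P^{2}$ ($U{\left(P \right)} = P P + 2 = P^{2} + 2 = 2 + P^{2}$)
$\frac{U{\left(15 \right)} + 149}{X{\left(16 \right)} + Y{\left(N \right)}} = \frac{\left(2 + 15^{2}\right) + 149}{\frac{1}{2 \cdot 16} - 17} = \frac{\left(2 + 225\right) + 149}{\frac{1}{2} \cdot \frac{1}{16} - 17} = \frac{227 + 149}{\frac{1}{32} - 17} = \frac{376}{- \frac{543}{32}} = 376 \left(- \frac{32}{543}\right) = - \frac{12032}{543}$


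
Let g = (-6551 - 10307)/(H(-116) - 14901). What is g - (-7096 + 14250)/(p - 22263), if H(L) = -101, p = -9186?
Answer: 318745775/235898949 ≈ 1.3512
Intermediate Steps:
g = 8429/7501 (g = (-6551 - 10307)/(-101 - 14901) = -16858/(-15002) = -16858*(-1/15002) = 8429/7501 ≈ 1.1237)
g - (-7096 + 14250)/(p - 22263) = 8429/7501 - (-7096 + 14250)/(-9186 - 22263) = 8429/7501 - 7154/(-31449) = 8429/7501 - 7154*(-1)/31449 = 8429/7501 - 1*(-7154/31449) = 8429/7501 + 7154/31449 = 318745775/235898949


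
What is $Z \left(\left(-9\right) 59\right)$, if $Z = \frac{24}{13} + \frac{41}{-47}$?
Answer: $- \frac{315945}{611} \approx -517.09$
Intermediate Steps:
$Z = \frac{595}{611}$ ($Z = 24 \cdot \frac{1}{13} + 41 \left(- \frac{1}{47}\right) = \frac{24}{13} - \frac{41}{47} = \frac{595}{611} \approx 0.97381$)
$Z \left(\left(-9\right) 59\right) = \frac{595 \left(\left(-9\right) 59\right)}{611} = \frac{595}{611} \left(-531\right) = - \frac{315945}{611}$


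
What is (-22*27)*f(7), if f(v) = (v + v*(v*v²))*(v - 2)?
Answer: -7151760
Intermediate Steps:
f(v) = (-2 + v)*(v + v⁴) (f(v) = (v + v*v³)*(-2 + v) = (v + v⁴)*(-2 + v) = (-2 + v)*(v + v⁴))
(-22*27)*f(7) = (-22*27)*(7*(-2 + 7 + 7⁴ - 2*7³)) = -4158*(-2 + 7 + 2401 - 2*343) = -4158*(-2 + 7 + 2401 - 686) = -4158*1720 = -594*12040 = -7151760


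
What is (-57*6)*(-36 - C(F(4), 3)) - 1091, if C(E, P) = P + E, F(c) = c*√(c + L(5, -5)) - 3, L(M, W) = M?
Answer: 15325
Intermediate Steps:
F(c) = -3 + c*√(5 + c) (F(c) = c*√(c + 5) - 3 = c*√(5 + c) - 3 = -3 + c*√(5 + c))
C(E, P) = E + P
(-57*6)*(-36 - C(F(4), 3)) - 1091 = (-57*6)*(-36 - ((-3 + 4*√(5 + 4)) + 3)) - 1091 = -342*(-36 - ((-3 + 4*√9) + 3)) - 1091 = -342*(-36 - ((-3 + 4*3) + 3)) - 1091 = -342*(-36 - ((-3 + 12) + 3)) - 1091 = -342*(-36 - (9 + 3)) - 1091 = -342*(-36 - 1*12) - 1091 = -342*(-36 - 12) - 1091 = -342*(-48) - 1091 = 16416 - 1091 = 15325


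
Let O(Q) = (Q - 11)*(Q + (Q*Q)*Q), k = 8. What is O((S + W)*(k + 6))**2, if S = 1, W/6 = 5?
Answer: 1195704113262337391076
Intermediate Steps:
W = 30 (W = 6*5 = 30)
O(Q) = (-11 + Q)*(Q + Q**3) (O(Q) = (-11 + Q)*(Q + Q**2*Q) = (-11 + Q)*(Q + Q**3))
O((S + W)*(k + 6))**2 = (((1 + 30)*(8 + 6))*(-11 + (1 + 30)*(8 + 6) + ((1 + 30)*(8 + 6))**3 - 11*(1 + 30)**2*(8 + 6)**2))**2 = ((31*14)*(-11 + 31*14 + (31*14)**3 - 11*(31*14)**2))**2 = (434*(-11 + 434 + 434**3 - 11*434**2))**2 = (434*(-11 + 434 + 81746504 - 11*188356))**2 = (434*(-11 + 434 + 81746504 - 2071916))**2 = (434*79675011)**2 = 34578954774**2 = 1195704113262337391076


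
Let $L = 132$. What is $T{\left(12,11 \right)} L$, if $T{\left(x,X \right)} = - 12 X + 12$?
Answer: $-15840$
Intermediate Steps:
$T{\left(x,X \right)} = 12 - 12 X$
$T{\left(12,11 \right)} L = \left(12 - 132\right) 132 = \left(-120\right) 132 = -15840$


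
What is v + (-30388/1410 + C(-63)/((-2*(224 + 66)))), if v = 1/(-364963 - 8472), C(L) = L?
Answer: -130972707983/6107902860 ≈ -21.443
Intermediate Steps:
v = -1/373435 (v = 1/(-373435) = -1/373435 ≈ -2.6778e-6)
v + (-30388/1410 + C(-63)/((-2*(224 + 66)))) = -1/373435 + (-30388/1410 - 63*(-1/(2*(224 + 66)))) = -1/373435 + (-30388*1/1410 - 63/((-2*290))) = -1/373435 + (-15194/705 - 63/(-580)) = -1/373435 + (-15194/705 - 63*(-1/580)) = -1/373435 + (-15194/705 + 63/580) = -1/373435 - 1753621/81780 = -130972707983/6107902860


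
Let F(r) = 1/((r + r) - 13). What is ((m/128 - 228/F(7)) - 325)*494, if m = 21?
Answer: -17478461/64 ≈ -2.7310e+5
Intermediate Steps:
F(r) = 1/(-13 + 2*r) (F(r) = 1/(2*r - 13) = 1/(-13 + 2*r))
((m/128 - 228/F(7)) - 325)*494 = ((21/128 - 228/(1/(-13 + 2*7))) - 325)*494 = ((21*(1/128) - 228/(1/(-13 + 14))) - 325)*494 = ((21/128 - 228/(1/1)) - 325)*494 = ((21/128 - 228/1) - 325)*494 = ((21/128 - 228*1) - 325)*494 = ((21/128 - 228) - 325)*494 = (-29163/128 - 325)*494 = -70763/128*494 = -17478461/64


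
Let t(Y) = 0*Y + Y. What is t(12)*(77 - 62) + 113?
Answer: 293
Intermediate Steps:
t(Y) = Y (t(Y) = 0 + Y = Y)
t(12)*(77 - 62) + 113 = 12*(77 - 62) + 113 = 12*15 + 113 = 180 + 113 = 293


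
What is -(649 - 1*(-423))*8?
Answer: -8576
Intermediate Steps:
-(649 - 1*(-423))*8 = -(649 + 423)*8 = -1072*8 = -1*8576 = -8576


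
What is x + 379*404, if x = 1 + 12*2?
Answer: 153141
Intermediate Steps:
x = 25 (x = 1 + 24 = 25)
x + 379*404 = 25 + 379*404 = 25 + 153116 = 153141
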